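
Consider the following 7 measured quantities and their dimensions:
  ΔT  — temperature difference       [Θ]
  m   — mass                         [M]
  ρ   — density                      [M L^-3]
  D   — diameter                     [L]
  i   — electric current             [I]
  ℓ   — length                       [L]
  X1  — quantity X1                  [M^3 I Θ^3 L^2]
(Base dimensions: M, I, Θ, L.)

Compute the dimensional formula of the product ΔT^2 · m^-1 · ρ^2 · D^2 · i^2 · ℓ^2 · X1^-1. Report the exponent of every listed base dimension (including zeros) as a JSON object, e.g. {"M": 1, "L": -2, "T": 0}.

{"M": -2, "I": 1, "Θ": -1, "L": -4}

Write exponents as rows M,I,Θ,L / cols ΔT,m,ρ,D,i,ℓ,X1:
  M: [ 0  1  1  0  0  0  3]
  I: [ 0  0  0  0  1  0  1]
  Θ: [ 1  0  0  0  0  0  3]
  L: [ 0  0 -3  1  0  1  2]
  [M]: (2)·0+(-1)·1+(2)·1+(2)·0+(2)·0+(2)·0+(-1)·3 = -2
  [I]: (2)·0+(-1)·0+(2)·0+(2)·0+(2)·1+(2)·0+(-1)·1 = 1
  [Θ]: (2)·1+(-1)·0+(2)·0+(2)·0+(2)·0+(2)·0+(-1)·3 = -1
  [L]: (2)·0+(-1)·0+(2)·-3+(2)·1+(2)·0+(2)·1+(-1)·2 = -4
⇒ M^-2 I Θ^-1 L^-4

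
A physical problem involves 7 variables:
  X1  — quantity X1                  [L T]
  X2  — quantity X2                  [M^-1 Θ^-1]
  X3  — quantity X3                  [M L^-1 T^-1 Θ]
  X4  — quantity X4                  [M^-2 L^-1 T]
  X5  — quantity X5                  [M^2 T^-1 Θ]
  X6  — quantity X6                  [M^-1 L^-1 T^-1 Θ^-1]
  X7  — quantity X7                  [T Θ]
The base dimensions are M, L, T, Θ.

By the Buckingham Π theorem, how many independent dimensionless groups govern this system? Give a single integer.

4

Exponent matrix [M,L,T,Θ] × [X1,X2,X3,X4,X5,X6,X7]:
  M: [ 0 -1  1 -2  2 -1  0]
  L: [ 1  0 -1 -1  0 -1  0]
  T: [ 1  0 -1  1 -1 -1  1]
  Θ: [ 0 -1  1  0  1 -1  1]
Echelon form has 3 nonzero rows (pivots: X1,X2,X4)
n=7, r=3 ⇒ 4 dimensionless groups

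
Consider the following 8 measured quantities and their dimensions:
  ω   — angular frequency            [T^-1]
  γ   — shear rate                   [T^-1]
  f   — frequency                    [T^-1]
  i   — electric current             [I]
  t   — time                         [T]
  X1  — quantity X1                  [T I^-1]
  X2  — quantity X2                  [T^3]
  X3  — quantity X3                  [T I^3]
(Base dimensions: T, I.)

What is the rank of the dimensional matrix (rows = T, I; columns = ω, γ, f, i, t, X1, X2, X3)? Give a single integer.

Dimensional matrix (T×I by ω×γ×f×i×t×X1×X2×X3):
  T: [-1 -1 -1  0  1  1  3  1]
  I: [ 0  0  0  1  0 -1  0  3]
RREF → pivots at {ω,i} ⇒ r = 2

2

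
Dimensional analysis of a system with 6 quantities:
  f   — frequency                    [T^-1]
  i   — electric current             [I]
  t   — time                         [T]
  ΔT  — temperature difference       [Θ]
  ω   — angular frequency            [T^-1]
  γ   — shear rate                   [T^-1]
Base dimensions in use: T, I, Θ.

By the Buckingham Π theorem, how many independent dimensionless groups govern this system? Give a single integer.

3

Dimensional matrix (T×I×Θ by f×i×t×ΔT×ω×γ):
  T: [-1  0  1  0 -1 -1]
  I: [ 0  1  0  0  0  0]
  Θ: [ 0  0  0  1  0  0]
RREF → pivots at {f,i,ΔT} ⇒ r = 3
n=6, r=3 ⇒ 3 dimensionless groups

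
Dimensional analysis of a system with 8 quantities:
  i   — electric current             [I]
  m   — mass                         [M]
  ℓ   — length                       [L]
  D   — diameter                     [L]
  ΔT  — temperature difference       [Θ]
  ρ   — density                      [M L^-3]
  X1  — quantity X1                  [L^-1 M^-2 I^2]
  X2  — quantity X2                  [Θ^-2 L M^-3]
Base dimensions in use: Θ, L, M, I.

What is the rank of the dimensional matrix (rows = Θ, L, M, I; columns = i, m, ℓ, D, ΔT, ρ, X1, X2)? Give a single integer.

4

Exponent matrix [Θ,L,M,I] × [i,m,ℓ,D,ΔT,ρ,X1,X2]:
  Θ: [ 0  0  0  0  1  0  0 -2]
  L: [ 0  0  1  1  0 -3 -1  1]
  M: [ 0  1  0  0  0  1 -2 -3]
  I: [ 1  0  0  0  0  0  2  0]
RREF → pivots at {i,m,ℓ,ΔT} ⇒ r = 4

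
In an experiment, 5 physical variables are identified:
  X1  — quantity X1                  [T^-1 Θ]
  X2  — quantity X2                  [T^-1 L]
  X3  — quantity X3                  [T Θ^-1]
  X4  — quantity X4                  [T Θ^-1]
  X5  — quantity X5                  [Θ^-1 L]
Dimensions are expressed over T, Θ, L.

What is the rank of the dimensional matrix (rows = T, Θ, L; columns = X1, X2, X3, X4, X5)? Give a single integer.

2

Write exponents as rows T,Θ,L / cols X1,X2,X3,X4,X5:
  T: [-1 -1  1  1  0]
  Θ: [ 1  0 -1 -1 -1]
  L: [ 0  1  0  0  1]
Echelon form has 2 nonzero rows (pivots: X1,X2)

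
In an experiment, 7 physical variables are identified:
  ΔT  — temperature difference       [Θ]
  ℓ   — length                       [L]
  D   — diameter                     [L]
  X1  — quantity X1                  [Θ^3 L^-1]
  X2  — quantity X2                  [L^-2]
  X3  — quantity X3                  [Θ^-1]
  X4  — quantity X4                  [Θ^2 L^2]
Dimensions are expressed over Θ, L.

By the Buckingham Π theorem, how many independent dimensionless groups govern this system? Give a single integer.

Dimensional matrix (Θ×L by ΔT×ℓ×D×X1×X2×X3×X4):
  Θ: [ 1  0  0  3  0 -1  2]
  L: [ 0  1  1 -1 -2  0  2]
Echelon form has 2 nonzero rows (pivots: ΔT,ℓ)
7 vars − rank 2 = 5 Π groups

5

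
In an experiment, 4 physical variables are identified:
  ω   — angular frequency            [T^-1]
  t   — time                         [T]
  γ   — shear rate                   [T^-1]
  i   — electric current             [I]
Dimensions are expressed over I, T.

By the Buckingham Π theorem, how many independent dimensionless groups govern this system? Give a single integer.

Exponent matrix [I,T] × [ω,t,γ,i]:
  I: [ 0  0  0  1]
  T: [-1  1 -1  0]
RREF → pivots at {ω,i} ⇒ r = 2
n=4, r=2 ⇒ 2 dimensionless groups

2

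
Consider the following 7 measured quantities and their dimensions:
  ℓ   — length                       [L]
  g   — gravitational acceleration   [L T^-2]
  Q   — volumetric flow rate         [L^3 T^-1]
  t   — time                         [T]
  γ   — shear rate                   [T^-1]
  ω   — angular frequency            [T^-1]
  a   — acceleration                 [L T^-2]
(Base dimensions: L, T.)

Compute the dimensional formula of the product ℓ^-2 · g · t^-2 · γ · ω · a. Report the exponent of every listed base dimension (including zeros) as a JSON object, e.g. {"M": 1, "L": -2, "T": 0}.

Exponent matrix [L,T] × [ℓ,g,Q,t,γ,ω,a]:
  L: [ 1  1  3  0  0  0  1]
  T: [ 0 -2 -1  1 -1 -1 -2]
  [L]: (-2)·1+(1)·1+(-2)·0+(1)·0+(1)·0+(1)·1 = 0
  [T]: (-2)·0+(1)·-2+(-2)·1+(1)·-1+(1)·-1+(1)·-2 = -8
⇒ T^-8

{"L": 0, "T": -8}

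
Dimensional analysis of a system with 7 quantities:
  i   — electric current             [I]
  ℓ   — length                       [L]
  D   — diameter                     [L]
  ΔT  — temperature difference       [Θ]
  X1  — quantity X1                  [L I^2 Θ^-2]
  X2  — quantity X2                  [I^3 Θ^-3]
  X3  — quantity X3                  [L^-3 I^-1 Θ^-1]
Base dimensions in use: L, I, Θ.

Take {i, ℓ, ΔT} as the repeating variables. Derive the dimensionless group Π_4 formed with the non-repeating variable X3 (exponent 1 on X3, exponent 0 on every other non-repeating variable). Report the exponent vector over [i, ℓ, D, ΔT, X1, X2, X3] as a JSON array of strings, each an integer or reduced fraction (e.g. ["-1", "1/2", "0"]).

Exponent matrix [L,I,Θ] × [i,ℓ,D,ΔT,X1,X2,X3]:
  L: [ 0  1  1  0  1  0 -3]
  I: [ 1  0  0  0  2  3 -1]
  Θ: [ 0  0  0  1 -2 -3 -1]
Row reduction gives pivot columns i,ℓ,ΔT; rank = 3
Repeat: i,ℓ,ΔT; free: D,X1,X2,X3
RREF:
  r0: [   1    0    0    0    2    3   -1]
  r1: [   0    1    1    0    1    0   -3]
  r2: [   0    0    0    1   -2   -3   -1]
Fix exponent of X3 at 1, D at 0, X1 at 0, X2 at 0; solve each RREF row for its pivot's exponent:
  r0: exp(i) + (-1)·1 = 0 ⇒ exp(i) = 1
  r1: exp(ℓ) + (-3)·1 = 0 ⇒ exp(ℓ) = 3
  r2: exp(ΔT) + (-1)·1 = 0 ⇒ exp(ΔT) = 1
Π_4 = i · ℓ^3 · ΔT · X3

["1", "3", "0", "1", "0", "0", "1"]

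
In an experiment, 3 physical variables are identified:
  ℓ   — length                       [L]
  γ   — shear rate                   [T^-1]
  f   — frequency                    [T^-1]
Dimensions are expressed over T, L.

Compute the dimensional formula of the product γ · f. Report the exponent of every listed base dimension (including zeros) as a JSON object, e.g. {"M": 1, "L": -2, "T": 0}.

Write exponents as rows T,L / cols ℓ,γ,f:
  T: [ 0 -1 -1]
  L: [ 1  0  0]
  [T]: (1)·-1+(1)·-1 = -2
  [L]: (1)·0+(1)·0 = 0
⇒ T^-2

{"T": -2, "L": 0}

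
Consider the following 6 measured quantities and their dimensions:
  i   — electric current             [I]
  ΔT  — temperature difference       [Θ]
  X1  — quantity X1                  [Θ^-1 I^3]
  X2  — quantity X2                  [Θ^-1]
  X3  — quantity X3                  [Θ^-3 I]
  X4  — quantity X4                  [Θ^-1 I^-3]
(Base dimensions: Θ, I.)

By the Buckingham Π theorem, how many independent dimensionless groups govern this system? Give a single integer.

Write exponents as rows Θ,I / cols i,ΔT,X1,X2,X3,X4:
  Θ: [ 0  1 -1 -1 -3 -1]
  I: [ 1  0  3  0  1 -3]
Row reduction gives pivot columns i,ΔT; rank = 2
Π count = n − r = 6 − 2 = 4

4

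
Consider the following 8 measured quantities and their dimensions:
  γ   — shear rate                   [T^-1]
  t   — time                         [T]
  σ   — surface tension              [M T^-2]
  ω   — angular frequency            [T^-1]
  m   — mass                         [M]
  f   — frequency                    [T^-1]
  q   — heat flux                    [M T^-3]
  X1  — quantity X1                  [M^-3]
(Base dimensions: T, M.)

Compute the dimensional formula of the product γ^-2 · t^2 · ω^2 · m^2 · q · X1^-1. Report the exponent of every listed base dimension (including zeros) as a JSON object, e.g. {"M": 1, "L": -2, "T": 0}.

{"T": -1, "M": 6}

Write exponents as rows T,M / cols γ,t,σ,ω,m,f,q,X1:
  T: [-1  1 -2 -1  0 -1 -3  0]
  M: [ 0  0  1  0  1  0  1 -3]
  [T]: (-2)·-1+(2)·1+(2)·-1+(2)·0+(1)·-3+(-1)·0 = -1
  [M]: (-2)·0+(2)·0+(2)·0+(2)·1+(1)·1+(-1)·-3 = 6
⇒ T^-1 M^6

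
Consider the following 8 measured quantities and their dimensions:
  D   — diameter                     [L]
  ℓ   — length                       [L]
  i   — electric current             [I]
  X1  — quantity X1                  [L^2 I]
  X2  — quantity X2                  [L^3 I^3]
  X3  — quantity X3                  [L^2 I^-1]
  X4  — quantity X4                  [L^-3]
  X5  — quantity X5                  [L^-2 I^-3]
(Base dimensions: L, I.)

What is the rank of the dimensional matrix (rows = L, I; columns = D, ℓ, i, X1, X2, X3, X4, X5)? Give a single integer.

2

Dimensional matrix (L×I by D×ℓ×i×X1×X2×X3×X4×X5):
  L: [ 1  1  0  2  3  2 -3 -2]
  I: [ 0  0  1  1  3 -1  0 -3]
Row reduction gives pivot columns D,i; rank = 2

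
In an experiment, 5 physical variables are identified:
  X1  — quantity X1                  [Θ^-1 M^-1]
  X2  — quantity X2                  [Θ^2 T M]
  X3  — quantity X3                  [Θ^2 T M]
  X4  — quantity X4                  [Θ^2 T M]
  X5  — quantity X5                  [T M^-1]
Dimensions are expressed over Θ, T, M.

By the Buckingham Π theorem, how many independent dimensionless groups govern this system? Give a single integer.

Write exponents as rows Θ,T,M / cols X1,X2,X3,X4,X5:
  Θ: [-1  2  2  2  0]
  T: [ 0  1  1  1  1]
  M: [-1  1  1  1 -1]
RREF → pivots at {X1,X2} ⇒ r = 2
5 vars − rank 2 = 3 Π groups

3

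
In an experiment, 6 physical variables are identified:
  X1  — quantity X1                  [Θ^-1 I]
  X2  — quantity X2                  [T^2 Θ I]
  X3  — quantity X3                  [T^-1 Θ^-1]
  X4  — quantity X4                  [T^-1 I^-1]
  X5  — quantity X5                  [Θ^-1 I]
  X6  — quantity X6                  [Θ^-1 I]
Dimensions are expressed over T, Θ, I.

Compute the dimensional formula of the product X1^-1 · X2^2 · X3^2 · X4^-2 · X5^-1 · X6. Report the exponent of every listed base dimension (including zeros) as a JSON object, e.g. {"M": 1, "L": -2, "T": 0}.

{"T": 4, "Θ": 1, "I": 3}

Exponent matrix [T,Θ,I] × [X1,X2,X3,X4,X5,X6]:
  T: [ 0  2 -1 -1  0  0]
  Θ: [-1  1 -1  0 -1 -1]
  I: [ 1  1  0 -1  1  1]
  [T]: (-1)·0+(2)·2+(2)·-1+(-2)·-1+(-1)·0+(1)·0 = 4
  [Θ]: (-1)·-1+(2)·1+(2)·-1+(-2)·0+(-1)·-1+(1)·-1 = 1
  [I]: (-1)·1+(2)·1+(2)·0+(-2)·-1+(-1)·1+(1)·1 = 3
⇒ T^4 Θ I^3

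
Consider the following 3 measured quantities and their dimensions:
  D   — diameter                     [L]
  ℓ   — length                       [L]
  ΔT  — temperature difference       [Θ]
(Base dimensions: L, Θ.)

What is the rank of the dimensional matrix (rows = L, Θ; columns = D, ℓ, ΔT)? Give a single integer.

2

Write exponents as rows L,Θ / cols D,ℓ,ΔT:
  L: [ 1  1  0]
  Θ: [ 0  0  1]
RREF → pivots at {D,ΔT} ⇒ r = 2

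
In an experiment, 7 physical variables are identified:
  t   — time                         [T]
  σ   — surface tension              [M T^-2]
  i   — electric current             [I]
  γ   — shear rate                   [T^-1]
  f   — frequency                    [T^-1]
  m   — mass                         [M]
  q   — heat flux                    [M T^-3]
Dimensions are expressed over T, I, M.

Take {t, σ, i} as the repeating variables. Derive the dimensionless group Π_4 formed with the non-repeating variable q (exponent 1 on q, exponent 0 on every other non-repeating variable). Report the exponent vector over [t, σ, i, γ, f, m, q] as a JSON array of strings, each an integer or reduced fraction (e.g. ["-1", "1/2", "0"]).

["1", "-1", "0", "0", "0", "0", "1"]

Write exponents as rows T,I,M / cols t,σ,i,γ,f,m,q:
  T: [ 1 -2  0 -1 -1  0 -3]
  I: [ 0  0  1  0  0  0  0]
  M: [ 0  1  0  0  0  1  1]
RREF → pivots at {t,σ,i} ⇒ r = 3
Pivot set = {t,σ,i}, free = {γ,f,m,q}
RREF:
  r0: [   1    0    0   -1   -1    2   -1]
  r1: [   0    1    0    0    0    1    1]
  r2: [   0    0    1    0    0    0    0]
Fix exponent of q at 1, γ at 0, f at 0, m at 0; solve each RREF row for its pivot's exponent:
  r0: exp(t) + (-1)·1 = 0 ⇒ exp(t) = 1
  r1: exp(σ) + (1)·1 = 0 ⇒ exp(σ) = -1
  r2: exp(i) + (0)·1 = 0 ⇒ exp(i) = 0
Π_4 = t · σ^-1 · q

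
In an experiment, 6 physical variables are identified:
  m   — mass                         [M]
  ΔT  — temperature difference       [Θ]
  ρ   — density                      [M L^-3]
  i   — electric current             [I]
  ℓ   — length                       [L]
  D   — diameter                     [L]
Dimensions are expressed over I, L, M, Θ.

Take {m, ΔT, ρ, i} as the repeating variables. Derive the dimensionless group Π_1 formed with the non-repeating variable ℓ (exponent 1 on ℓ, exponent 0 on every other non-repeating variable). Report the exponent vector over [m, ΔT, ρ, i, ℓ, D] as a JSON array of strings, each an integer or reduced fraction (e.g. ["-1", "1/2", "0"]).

["-1/3", "0", "1/3", "0", "1", "0"]

Exponent matrix [I,L,M,Θ] × [m,ΔT,ρ,i,ℓ,D]:
  I: [ 0  0  0  1  0  0]
  L: [ 0  0 -3  0  1  1]
  M: [ 1  0  1  0  0  0]
  Θ: [ 0  1  0  0  0  0]
RREF → pivots at {m,ΔT,ρ,i} ⇒ r = 4
Pivot set = {m,ΔT,ρ,i}, free = {ℓ,D}
RREF:
  r0: [   1    0    0    0  1/3  1/3]
  r1: [   0    1    0    0    0    0]
  r2: [   0    0    1    0 -1/3 -1/3]
  r3: [   0    0    0    1    0    0]
Fix exponent of ℓ at 1, D at 0; solve each RREF row for its pivot's exponent:
  r0: exp(m) + (1/3)·1 = 0 ⇒ exp(m) = -1/3
  r1: exp(ΔT) + (0)·1 = 0 ⇒ exp(ΔT) = 0
  r2: exp(ρ) + (-1/3)·1 = 0 ⇒ exp(ρ) = 1/3
  r3: exp(i) + (0)·1 = 0 ⇒ exp(i) = 0
Π_1 = m^(-1/3) · ρ^(1/3) · ℓ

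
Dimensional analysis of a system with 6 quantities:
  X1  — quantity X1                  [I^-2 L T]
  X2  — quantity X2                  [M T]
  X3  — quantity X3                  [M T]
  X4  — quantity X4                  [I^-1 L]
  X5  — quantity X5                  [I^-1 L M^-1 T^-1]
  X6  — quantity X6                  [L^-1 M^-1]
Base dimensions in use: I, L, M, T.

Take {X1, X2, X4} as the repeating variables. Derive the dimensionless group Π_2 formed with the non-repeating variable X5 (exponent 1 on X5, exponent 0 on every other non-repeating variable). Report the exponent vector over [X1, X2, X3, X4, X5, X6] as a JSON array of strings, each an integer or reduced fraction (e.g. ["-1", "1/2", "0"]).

["0", "1", "0", "-1", "1", "0"]

Exponent matrix [I,L,M,T] × [X1,X2,X3,X4,X5,X6]:
  I: [-2  0  0 -1 -1  0]
  L: [ 1  0  0  1  1 -1]
  M: [ 0  1  1  0 -1 -1]
  T: [ 1  1  1  0 -1  0]
RREF → pivots at {X1,X2,X4} ⇒ r = 3
Pivot set = {X1,X2,X4}, free = {X3,X5,X6}
RREF:
  r0: [   1    0    0    0    0    1]
  r1: [   0    1    1    0   -1   -1]
  r2: [   0    0    0    1    1   -2]
  r3: [   0    0    0    0    0    0]
Fix exponent of X5 at 1, X3 at 0, X6 at 0; solve each RREF row for its pivot's exponent:
  r0: exp(X1) + (0)·1 = 0 ⇒ exp(X1) = 0
  r1: exp(X2) + (-1)·1 = 0 ⇒ exp(X2) = 1
  r2: exp(X4) + (1)·1 = 0 ⇒ exp(X4) = -1
Π_2 = X2 · X4^-1 · X5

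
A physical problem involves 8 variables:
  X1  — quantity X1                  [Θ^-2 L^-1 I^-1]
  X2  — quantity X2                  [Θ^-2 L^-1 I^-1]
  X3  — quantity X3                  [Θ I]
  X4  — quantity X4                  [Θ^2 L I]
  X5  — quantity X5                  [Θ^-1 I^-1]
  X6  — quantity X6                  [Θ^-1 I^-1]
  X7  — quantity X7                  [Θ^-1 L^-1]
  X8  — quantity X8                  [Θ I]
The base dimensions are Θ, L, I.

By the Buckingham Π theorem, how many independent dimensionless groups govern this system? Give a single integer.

Write exponents as rows Θ,L,I / cols X1,X2,X3,X4,X5,X6,X7,X8:
  Θ: [-2 -2  1  2 -1 -1 -1  1]
  L: [-1 -1  0  1  0  0 -1  0]
  I: [-1 -1  1  1 -1 -1  0  1]
RREF → pivots at {X1,X3} ⇒ r = 2
8 vars − rank 2 = 6 Π groups

6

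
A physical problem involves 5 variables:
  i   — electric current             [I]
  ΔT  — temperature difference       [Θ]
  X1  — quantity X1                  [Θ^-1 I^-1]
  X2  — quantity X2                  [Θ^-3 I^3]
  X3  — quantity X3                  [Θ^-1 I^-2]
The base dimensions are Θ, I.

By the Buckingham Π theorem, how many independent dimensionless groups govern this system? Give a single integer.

Write exponents as rows Θ,I / cols i,ΔT,X1,X2,X3:
  Θ: [ 0  1 -1 -3 -1]
  I: [ 1  0 -1  3 -2]
Row reduction gives pivot columns i,ΔT; rank = 2
5 vars − rank 2 = 3 Π groups

3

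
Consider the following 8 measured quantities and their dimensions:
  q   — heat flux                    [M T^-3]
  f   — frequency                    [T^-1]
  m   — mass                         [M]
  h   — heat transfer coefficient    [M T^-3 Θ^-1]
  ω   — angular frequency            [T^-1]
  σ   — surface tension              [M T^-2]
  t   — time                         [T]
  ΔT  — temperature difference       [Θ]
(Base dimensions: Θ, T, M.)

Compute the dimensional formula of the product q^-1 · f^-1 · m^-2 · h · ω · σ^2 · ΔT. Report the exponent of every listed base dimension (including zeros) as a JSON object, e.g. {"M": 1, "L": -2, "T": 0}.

{"Θ": 0, "T": -4, "M": 0}

Dimensional matrix (Θ×T×M by q×f×m×h×ω×σ×t×ΔT):
  Θ: [ 0  0  0 -1  0  0  0  1]
  T: [-3 -1  0 -3 -1 -2  1  0]
  M: [ 1  0  1  1  0  1  0  0]
  [Θ]: (-1)·0+(-1)·0+(-2)·0+(1)·-1+(1)·0+(2)·0+(1)·1 = 0
  [T]: (-1)·-3+(-1)·-1+(-2)·0+(1)·-3+(1)·-1+(2)·-2+(1)·0 = -4
  [M]: (-1)·1+(-1)·0+(-2)·1+(1)·1+(1)·0+(2)·1+(1)·0 = 0
⇒ T^-4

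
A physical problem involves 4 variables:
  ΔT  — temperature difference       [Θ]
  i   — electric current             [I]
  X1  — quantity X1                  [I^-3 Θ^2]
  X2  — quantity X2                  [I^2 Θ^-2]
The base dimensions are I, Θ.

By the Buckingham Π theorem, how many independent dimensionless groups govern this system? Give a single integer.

2

Exponent matrix [I,Θ] × [ΔT,i,X1,X2]:
  I: [ 0  1 -3  2]
  Θ: [ 1  0  2 -2]
Row reduction gives pivot columns ΔT,i; rank = 2
4 vars − rank 2 = 2 Π groups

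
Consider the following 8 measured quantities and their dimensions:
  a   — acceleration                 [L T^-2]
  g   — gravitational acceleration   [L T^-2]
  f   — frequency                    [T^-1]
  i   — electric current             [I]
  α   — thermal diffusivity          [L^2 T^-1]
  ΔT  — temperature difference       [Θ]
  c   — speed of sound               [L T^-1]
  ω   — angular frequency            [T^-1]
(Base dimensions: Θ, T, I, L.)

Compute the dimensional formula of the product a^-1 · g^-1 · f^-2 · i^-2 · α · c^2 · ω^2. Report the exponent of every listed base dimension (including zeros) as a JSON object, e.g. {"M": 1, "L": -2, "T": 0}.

Dimensional matrix (Θ×T×I×L by a×g×f×i×α×ΔT×c×ω):
  Θ: [ 0  0  0  0  0  1  0  0]
  T: [-2 -2 -1  0 -1  0 -1 -1]
  I: [ 0  0  0  1  0  0  0  0]
  L: [ 1  1  0  0  2  0  1  0]
  [Θ]: (-1)·0+(-1)·0+(-2)·0+(-2)·0+(1)·0+(2)·0+(2)·0 = 0
  [T]: (-1)·-2+(-1)·-2+(-2)·-1+(-2)·0+(1)·-1+(2)·-1+(2)·-1 = 1
  [I]: (-1)·0+(-1)·0+(-2)·0+(-2)·1+(1)·0+(2)·0+(2)·0 = -2
  [L]: (-1)·1+(-1)·1+(-2)·0+(-2)·0+(1)·2+(2)·1+(2)·0 = 2
⇒ T I^-2 L^2

{"Θ": 0, "T": 1, "I": -2, "L": 2}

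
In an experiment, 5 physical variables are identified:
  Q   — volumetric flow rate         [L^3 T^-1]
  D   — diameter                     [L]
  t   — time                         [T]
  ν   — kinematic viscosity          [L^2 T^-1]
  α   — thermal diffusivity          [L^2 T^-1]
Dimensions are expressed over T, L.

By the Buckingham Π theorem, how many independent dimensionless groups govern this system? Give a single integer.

3

Exponent matrix [T,L] × [Q,D,t,ν,α]:
  T: [-1  0  1 -1 -1]
  L: [ 3  1  0  2  2]
Echelon form has 2 nonzero rows (pivots: Q,D)
5 vars − rank 2 = 3 Π groups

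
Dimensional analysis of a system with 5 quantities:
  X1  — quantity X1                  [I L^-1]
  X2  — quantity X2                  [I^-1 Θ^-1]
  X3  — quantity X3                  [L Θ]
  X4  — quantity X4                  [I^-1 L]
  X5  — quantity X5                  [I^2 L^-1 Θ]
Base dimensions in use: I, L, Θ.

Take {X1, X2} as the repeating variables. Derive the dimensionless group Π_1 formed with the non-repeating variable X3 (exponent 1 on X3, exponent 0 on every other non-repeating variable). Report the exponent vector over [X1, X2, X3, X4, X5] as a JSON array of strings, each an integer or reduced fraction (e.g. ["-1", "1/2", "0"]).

["1", "1", "1", "0", "0"]

Exponent matrix [I,L,Θ] × [X1,X2,X3,X4,X5]:
  I: [ 1 -1  0 -1  2]
  L: [-1  0  1  1 -1]
  Θ: [ 0 -1  1  0  1]
Row reduction gives pivot columns X1,X2; rank = 2
Pivot set = {X1,X2}, free = {X3,X4,X5}
RREF:
  r0: [   1    0   -1   -1    1]
  r1: [   0    1   -1    0   -1]
  r2: [   0    0    0    0    0]
Fix exponent of X3 at 1, X4 at 0, X5 at 0; solve each RREF row for its pivot's exponent:
  r0: exp(X1) + (-1)·1 = 0 ⇒ exp(X1) = 1
  r1: exp(X2) + (-1)·1 = 0 ⇒ exp(X2) = 1
Π_1 = X1 · X2 · X3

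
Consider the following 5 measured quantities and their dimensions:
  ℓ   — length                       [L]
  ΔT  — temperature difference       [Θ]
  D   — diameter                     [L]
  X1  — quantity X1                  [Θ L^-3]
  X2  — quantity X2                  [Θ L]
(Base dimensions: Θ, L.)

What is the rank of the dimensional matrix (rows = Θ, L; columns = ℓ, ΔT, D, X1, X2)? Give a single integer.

Write exponents as rows Θ,L / cols ℓ,ΔT,D,X1,X2:
  Θ: [ 0  1  0  1  1]
  L: [ 1  0  1 -3  1]
Echelon form has 2 nonzero rows (pivots: ℓ,ΔT)

2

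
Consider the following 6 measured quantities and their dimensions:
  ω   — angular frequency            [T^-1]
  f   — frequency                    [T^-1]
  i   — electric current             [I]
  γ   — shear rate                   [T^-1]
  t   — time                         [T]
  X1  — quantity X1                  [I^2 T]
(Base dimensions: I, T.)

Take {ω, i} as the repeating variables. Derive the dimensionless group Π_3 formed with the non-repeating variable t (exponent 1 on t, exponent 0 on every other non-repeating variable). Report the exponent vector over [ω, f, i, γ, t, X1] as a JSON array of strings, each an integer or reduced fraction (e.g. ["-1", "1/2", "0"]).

["1", "0", "0", "0", "1", "0"]

Write exponents as rows I,T / cols ω,f,i,γ,t,X1:
  I: [ 0  0  1  0  0  2]
  T: [-1 -1  0 -1  1  1]
Row reduction gives pivot columns ω,i; rank = 2
Pivot set = {ω,i}, free = {f,γ,t,X1}
RREF:
  r0: [   1    1    0    1   -1   -1]
  r1: [   0    0    1    0    0    2]
Fix exponent of t at 1, f at 0, γ at 0, X1 at 0; solve each RREF row for its pivot's exponent:
  r0: exp(ω) + (-1)·1 = 0 ⇒ exp(ω) = 1
  r1: exp(i) + (0)·1 = 0 ⇒ exp(i) = 0
Π_3 = ω · t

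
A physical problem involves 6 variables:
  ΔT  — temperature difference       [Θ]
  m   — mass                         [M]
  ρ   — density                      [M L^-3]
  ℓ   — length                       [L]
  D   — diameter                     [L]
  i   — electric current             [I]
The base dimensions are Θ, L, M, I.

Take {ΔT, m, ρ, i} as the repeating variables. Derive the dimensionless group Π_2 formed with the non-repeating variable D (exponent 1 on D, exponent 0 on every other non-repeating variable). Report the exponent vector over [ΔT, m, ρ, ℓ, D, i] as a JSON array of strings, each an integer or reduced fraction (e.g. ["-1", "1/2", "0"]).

["0", "-1/3", "1/3", "0", "1", "0"]

Dimensional matrix (Θ×L×M×I by ΔT×m×ρ×ℓ×D×i):
  Θ: [ 1  0  0  0  0  0]
  L: [ 0  0 -3  1  1  0]
  M: [ 0  1  1  0  0  0]
  I: [ 0  0  0  0  0  1]
RREF → pivots at {ΔT,m,ρ,i} ⇒ r = 4
Pivot set = {ΔT,m,ρ,i}, free = {ℓ,D}
RREF:
  r0: [   1    0    0    0    0    0]
  r1: [   0    1    0  1/3  1/3    0]
  r2: [   0    0    1 -1/3 -1/3    0]
  r3: [   0    0    0    0    0    1]
Fix exponent of D at 1, ℓ at 0; solve each RREF row for its pivot's exponent:
  r0: exp(ΔT) + (0)·1 = 0 ⇒ exp(ΔT) = 0
  r1: exp(m) + (1/3)·1 = 0 ⇒ exp(m) = -1/3
  r2: exp(ρ) + (-1/3)·1 = 0 ⇒ exp(ρ) = 1/3
  r3: exp(i) + (0)·1 = 0 ⇒ exp(i) = 0
Π_2 = m^(-1/3) · ρ^(1/3) · D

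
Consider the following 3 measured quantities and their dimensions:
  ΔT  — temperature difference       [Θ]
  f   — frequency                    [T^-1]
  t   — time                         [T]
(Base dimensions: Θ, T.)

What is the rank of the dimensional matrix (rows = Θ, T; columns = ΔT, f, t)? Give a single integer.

Exponent matrix [Θ,T] × [ΔT,f,t]:
  Θ: [ 1  0  0]
  T: [ 0 -1  1]
RREF → pivots at {ΔT,f} ⇒ r = 2

2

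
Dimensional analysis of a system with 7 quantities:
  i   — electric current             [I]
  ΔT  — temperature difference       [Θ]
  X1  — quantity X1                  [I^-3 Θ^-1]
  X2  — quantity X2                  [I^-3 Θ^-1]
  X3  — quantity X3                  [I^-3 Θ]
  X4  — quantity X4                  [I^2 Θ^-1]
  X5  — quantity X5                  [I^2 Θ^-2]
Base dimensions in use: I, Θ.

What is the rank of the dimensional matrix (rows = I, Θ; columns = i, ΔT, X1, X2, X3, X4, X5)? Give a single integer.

Exponent matrix [I,Θ] × [i,ΔT,X1,X2,X3,X4,X5]:
  I: [ 1  0 -3 -3 -3  2  2]
  Θ: [ 0  1 -1 -1  1 -1 -2]
RREF → pivots at {i,ΔT} ⇒ r = 2

2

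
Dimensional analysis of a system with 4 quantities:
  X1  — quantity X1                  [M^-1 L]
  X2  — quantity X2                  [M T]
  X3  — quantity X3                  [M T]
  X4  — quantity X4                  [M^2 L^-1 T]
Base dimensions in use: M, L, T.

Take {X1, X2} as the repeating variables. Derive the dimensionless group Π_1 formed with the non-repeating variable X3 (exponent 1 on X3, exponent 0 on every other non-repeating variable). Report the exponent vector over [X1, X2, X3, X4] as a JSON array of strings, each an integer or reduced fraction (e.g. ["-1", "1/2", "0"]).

["0", "-1", "1", "0"]

Dimensional matrix (M×L×T by X1×X2×X3×X4):
  M: [-1  1  1  2]
  L: [ 1  0  0 -1]
  T: [ 0  1  1  1]
Echelon form has 2 nonzero rows (pivots: X1,X2)
Repeat: X1,X2; free: X3,X4
RREF:
  r0: [   1    0    0   -1]
  r1: [   0    1    1    1]
  r2: [   0    0    0    0]
Fix exponent of X3 at 1, X4 at 0; solve each RREF row for its pivot's exponent:
  r0: exp(X1) + (0)·1 = 0 ⇒ exp(X1) = 0
  r1: exp(X2) + (1)·1 = 0 ⇒ exp(X2) = -1
Π_1 = X2^-1 · X3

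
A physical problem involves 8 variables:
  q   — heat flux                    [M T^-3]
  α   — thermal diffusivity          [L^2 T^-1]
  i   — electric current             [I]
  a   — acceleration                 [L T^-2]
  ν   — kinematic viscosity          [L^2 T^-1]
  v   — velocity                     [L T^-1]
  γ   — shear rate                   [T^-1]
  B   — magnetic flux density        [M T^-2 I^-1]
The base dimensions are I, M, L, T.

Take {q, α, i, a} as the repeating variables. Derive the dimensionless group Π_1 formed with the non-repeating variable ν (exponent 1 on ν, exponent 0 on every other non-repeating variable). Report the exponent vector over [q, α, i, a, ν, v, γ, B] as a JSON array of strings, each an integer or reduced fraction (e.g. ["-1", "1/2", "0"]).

Write exponents as rows I,M,L,T / cols q,α,i,a,ν,v,γ,B:
  I: [ 0  0  1  0  0  0  0 -1]
  M: [ 1  0  0  0  0  0  0  1]
  L: [ 0  2  0  1  2  1  0  0]
  T: [-3 -1  0 -2 -1 -1 -1 -2]
RREF → pivots at {q,α,i,a} ⇒ r = 4
Pivot set = {q,α,i,a}, free = {ν,v,γ,B}
RREF:
  r0: [   1    0    0    0    0    0    0    1]
  r1: [   0    1    0    0    1  1/3 -1/3  1/3]
  r2: [   0    0    1    0    0    0    0   -1]
  r3: [   0    0    0    1    0  1/3  2/3 -2/3]
Fix exponent of ν at 1, v at 0, γ at 0, B at 0; solve each RREF row for its pivot's exponent:
  r0: exp(q) + (0)·1 = 0 ⇒ exp(q) = 0
  r1: exp(α) + (1)·1 = 0 ⇒ exp(α) = -1
  r2: exp(i) + (0)·1 = 0 ⇒ exp(i) = 0
  r3: exp(a) + (0)·1 = 0 ⇒ exp(a) = 0
Π_1 = α^-1 · ν

["0", "-1", "0", "0", "1", "0", "0", "0"]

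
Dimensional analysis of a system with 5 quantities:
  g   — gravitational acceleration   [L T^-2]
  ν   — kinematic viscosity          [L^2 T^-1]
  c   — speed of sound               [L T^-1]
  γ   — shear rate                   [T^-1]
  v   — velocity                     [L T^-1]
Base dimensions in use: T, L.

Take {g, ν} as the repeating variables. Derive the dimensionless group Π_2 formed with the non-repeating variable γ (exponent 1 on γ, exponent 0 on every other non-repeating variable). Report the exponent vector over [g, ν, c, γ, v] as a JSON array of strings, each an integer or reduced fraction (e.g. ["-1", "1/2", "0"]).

["-2/3", "1/3", "0", "1", "0"]

Write exponents as rows T,L / cols g,ν,c,γ,v:
  T: [-2 -1 -1 -1 -1]
  L: [ 1  2  1  0  1]
RREF → pivots at {g,ν} ⇒ r = 2
Repeat: g,ν; free: c,γ,v
RREF:
  r0: [   1    0  1/3  2/3  1/3]
  r1: [   0    1  1/3 -1/3  1/3]
Fix exponent of γ at 1, c at 0, v at 0; solve each RREF row for its pivot's exponent:
  r0: exp(g) + (2/3)·1 = 0 ⇒ exp(g) = -2/3
  r1: exp(ν) + (-1/3)·1 = 0 ⇒ exp(ν) = 1/3
Π_2 = g^(-2/3) · ν^(1/3) · γ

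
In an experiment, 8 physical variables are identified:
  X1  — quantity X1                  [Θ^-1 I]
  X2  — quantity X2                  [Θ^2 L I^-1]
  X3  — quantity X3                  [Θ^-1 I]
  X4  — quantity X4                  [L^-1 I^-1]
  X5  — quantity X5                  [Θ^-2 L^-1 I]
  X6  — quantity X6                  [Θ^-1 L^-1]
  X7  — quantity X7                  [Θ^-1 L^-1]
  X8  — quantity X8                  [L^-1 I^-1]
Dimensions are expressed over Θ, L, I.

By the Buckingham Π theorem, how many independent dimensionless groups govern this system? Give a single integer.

6

Dimensional matrix (Θ×L×I by X1×X2×X3×X4×X5×X6×X7×X8):
  Θ: [-1  2 -1  0 -2 -1 -1  0]
  L: [ 0  1  0 -1 -1 -1 -1 -1]
  I: [ 1 -1  1 -1  1  0  0 -1]
Echelon form has 2 nonzero rows (pivots: X1,X2)
Π count = n − r = 8 − 2 = 6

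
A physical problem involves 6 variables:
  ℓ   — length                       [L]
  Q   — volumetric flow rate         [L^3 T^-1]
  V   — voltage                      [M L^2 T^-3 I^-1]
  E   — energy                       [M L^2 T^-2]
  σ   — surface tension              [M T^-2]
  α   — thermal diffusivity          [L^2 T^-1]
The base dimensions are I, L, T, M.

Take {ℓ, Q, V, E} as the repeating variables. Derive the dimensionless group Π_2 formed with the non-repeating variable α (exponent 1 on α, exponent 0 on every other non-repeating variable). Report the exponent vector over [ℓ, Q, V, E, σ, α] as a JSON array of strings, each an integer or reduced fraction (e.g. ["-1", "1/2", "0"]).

["1", "-1", "0", "0", "0", "1"]

Dimensional matrix (I×L×T×M by ℓ×Q×V×E×σ×α):
  I: [ 0  0 -1  0  0  0]
  L: [ 1  3  2  2  0  2]
  T: [ 0 -1 -3 -2 -2 -1]
  M: [ 0  0  1  1  1  0]
Echelon form has 4 nonzero rows (pivots: ℓ,Q,V,E)
Pivot set = {ℓ,Q,V,E}, free = {σ,α}
RREF:
  r0: [   1    0    0    0   -2   -1]
  r1: [   0    1    0    0    0    1]
  r2: [   0    0    1    0    0    0]
  r3: [   0    0    0    1    1    0]
Fix exponent of α at 1, σ at 0; solve each RREF row for its pivot's exponent:
  r0: exp(ℓ) + (-1)·1 = 0 ⇒ exp(ℓ) = 1
  r1: exp(Q) + (1)·1 = 0 ⇒ exp(Q) = -1
  r2: exp(V) + (0)·1 = 0 ⇒ exp(V) = 0
  r3: exp(E) + (0)·1 = 0 ⇒ exp(E) = 0
Π_2 = ℓ · Q^-1 · α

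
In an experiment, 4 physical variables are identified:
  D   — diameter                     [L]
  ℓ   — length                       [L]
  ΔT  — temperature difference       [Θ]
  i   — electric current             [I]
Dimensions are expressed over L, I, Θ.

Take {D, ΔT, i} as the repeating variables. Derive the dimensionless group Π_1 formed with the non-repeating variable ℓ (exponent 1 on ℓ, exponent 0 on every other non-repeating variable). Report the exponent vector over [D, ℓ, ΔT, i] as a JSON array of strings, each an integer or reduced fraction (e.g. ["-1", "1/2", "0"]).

Write exponents as rows L,I,Θ / cols D,ℓ,ΔT,i:
  L: [ 1  1  0  0]
  I: [ 0  0  0  1]
  Θ: [ 0  0  1  0]
Row reduction gives pivot columns D,ΔT,i; rank = 3
Pivot set = {D,ΔT,i}, free = {ℓ}
RREF:
  r0: [   1    1    0    0]
  r1: [   0    0    1    0]
  r2: [   0    0    0    1]
Fix exponent of ℓ at 1; solve each RREF row for its pivot's exponent:
  r0: exp(D) + (1)·1 = 0 ⇒ exp(D) = -1
  r1: exp(ΔT) + (0)·1 = 0 ⇒ exp(ΔT) = 0
  r2: exp(i) + (0)·1 = 0 ⇒ exp(i) = 0
Π_1 = D^-1 · ℓ

["-1", "1", "0", "0"]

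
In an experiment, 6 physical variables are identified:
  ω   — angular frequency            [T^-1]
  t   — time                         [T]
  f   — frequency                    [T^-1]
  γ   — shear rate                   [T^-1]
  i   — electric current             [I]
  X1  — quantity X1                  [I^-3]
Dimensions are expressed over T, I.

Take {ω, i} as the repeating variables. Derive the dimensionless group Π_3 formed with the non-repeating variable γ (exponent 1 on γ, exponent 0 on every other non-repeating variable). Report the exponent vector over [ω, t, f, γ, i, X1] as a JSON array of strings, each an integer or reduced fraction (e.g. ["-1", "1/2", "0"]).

Dimensional matrix (T×I by ω×t×f×γ×i×X1):
  T: [-1  1 -1 -1  0  0]
  I: [ 0  0  0  0  1 -3]
Echelon form has 2 nonzero rows (pivots: ω,i)
Pivot set = {ω,i}, free = {t,f,γ,X1}
RREF:
  r0: [   1   -1    1    1    0    0]
  r1: [   0    0    0    0    1   -3]
Fix exponent of γ at 1, t at 0, f at 0, X1 at 0; solve each RREF row for its pivot's exponent:
  r0: exp(ω) + (1)·1 = 0 ⇒ exp(ω) = -1
  r1: exp(i) + (0)·1 = 0 ⇒ exp(i) = 0
Π_3 = ω^-1 · γ

["-1", "0", "0", "1", "0", "0"]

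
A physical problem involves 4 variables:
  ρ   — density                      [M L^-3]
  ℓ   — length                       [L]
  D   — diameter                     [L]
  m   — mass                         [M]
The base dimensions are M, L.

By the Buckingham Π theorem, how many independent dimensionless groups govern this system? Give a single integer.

Write exponents as rows M,L / cols ρ,ℓ,D,m:
  M: [ 1  0  0  1]
  L: [-3  1  1  0]
RREF → pivots at {ρ,ℓ} ⇒ r = 2
n=4, r=2 ⇒ 2 dimensionless groups

2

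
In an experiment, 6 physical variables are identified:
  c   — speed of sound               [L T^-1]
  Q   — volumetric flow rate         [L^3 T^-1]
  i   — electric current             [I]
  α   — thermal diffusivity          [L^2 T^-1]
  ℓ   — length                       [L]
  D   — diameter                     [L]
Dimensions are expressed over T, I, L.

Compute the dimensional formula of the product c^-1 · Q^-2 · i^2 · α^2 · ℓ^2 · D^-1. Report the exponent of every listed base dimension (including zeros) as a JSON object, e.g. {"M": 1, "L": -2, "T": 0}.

Dimensional matrix (T×I×L by c×Q×i×α×ℓ×D):
  T: [-1 -1  0 -1  0  0]
  I: [ 0  0  1  0  0  0]
  L: [ 1  3  0  2  1  1]
  [T]: (-1)·-1+(-2)·-1+(2)·0+(2)·-1+(2)·0+(-1)·0 = 1
  [I]: (-1)·0+(-2)·0+(2)·1+(2)·0+(2)·0+(-1)·0 = 2
  [L]: (-1)·1+(-2)·3+(2)·0+(2)·2+(2)·1+(-1)·1 = -2
⇒ T I^2 L^-2

{"T": 1, "I": 2, "L": -2}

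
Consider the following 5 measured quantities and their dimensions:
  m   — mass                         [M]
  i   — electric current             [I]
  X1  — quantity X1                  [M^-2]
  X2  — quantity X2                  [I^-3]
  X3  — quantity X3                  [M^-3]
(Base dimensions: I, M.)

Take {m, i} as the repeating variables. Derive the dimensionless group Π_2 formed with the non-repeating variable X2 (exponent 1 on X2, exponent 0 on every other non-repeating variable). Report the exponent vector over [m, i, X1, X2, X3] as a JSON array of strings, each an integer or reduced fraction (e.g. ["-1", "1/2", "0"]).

["0", "3", "0", "1", "0"]

Exponent matrix [I,M] × [m,i,X1,X2,X3]:
  I: [ 0  1  0 -3  0]
  M: [ 1  0 -2  0 -3]
Row reduction gives pivot columns m,i; rank = 2
Repeat: m,i; free: X1,X2,X3
RREF:
  r0: [   1    0   -2    0   -3]
  r1: [   0    1    0   -3    0]
Fix exponent of X2 at 1, X1 at 0, X3 at 0; solve each RREF row for its pivot's exponent:
  r0: exp(m) + (0)·1 = 0 ⇒ exp(m) = 0
  r1: exp(i) + (-3)·1 = 0 ⇒ exp(i) = 3
Π_2 = i^3 · X2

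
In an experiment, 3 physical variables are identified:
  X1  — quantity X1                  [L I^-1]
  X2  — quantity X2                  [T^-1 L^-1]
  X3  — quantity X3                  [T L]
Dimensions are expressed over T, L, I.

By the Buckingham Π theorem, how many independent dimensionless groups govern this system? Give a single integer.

1

Write exponents as rows T,L,I / cols X1,X2,X3:
  T: [ 0 -1  1]
  L: [ 1 -1  1]
  I: [-1  0  0]
RREF → pivots at {X1,X2} ⇒ r = 2
n=3, r=2 ⇒ 1 dimensionless group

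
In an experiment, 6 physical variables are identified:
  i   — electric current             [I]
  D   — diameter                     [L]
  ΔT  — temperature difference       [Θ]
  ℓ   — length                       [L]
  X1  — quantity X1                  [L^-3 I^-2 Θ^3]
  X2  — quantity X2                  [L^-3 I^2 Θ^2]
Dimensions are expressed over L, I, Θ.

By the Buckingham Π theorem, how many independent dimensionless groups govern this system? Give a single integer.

Exponent matrix [L,I,Θ] × [i,D,ΔT,ℓ,X1,X2]:
  L: [ 0  1  0  1 -3 -3]
  I: [ 1  0  0  0 -2  2]
  Θ: [ 0  0  1  0  3  2]
Echelon form has 3 nonzero rows (pivots: i,D,ΔT)
6 vars − rank 3 = 3 Π groups

3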